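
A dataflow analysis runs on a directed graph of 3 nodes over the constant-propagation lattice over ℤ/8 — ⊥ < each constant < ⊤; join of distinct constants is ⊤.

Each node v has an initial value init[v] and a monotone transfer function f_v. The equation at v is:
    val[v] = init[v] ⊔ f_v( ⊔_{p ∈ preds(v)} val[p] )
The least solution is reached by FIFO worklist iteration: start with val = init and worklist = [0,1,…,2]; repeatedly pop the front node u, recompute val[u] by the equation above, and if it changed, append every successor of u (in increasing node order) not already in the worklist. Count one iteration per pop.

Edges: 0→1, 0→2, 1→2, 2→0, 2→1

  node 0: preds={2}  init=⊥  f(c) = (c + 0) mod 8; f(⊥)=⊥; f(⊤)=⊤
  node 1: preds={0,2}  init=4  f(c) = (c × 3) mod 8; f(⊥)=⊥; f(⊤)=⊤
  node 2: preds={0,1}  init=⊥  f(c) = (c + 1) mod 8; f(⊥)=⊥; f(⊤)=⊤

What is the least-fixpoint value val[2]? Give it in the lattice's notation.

Iteration log — 9 steps:
  step 1. node 0  ⊔preds=⊥  new=⊥  stable
  step 2. node 1  ⊔preds=⊥  new=4  stable
  step 3. node 2  ⊔preds=4  new=5  old=⊥  +wl: 0,1
  step 4. node 0  ⊔preds=5  new=5  old=⊥  +wl: 2
  step 5. node 1  ⊔preds=5  new=⊤  old=4  +wl: 
  step 6. node 2  ⊔preds=⊤  new=⊤  old=5  +wl: 0,1
  step 7. node 0  ⊔preds=⊤  new=⊤  old=5  +wl: 2
  step 8. node 1  ⊔preds=⊤  new=⊤  stable
  step 9. node 2  ⊔preds=⊤  new=⊤  stable

Least fixpoint reached:
  node 0: ⊤
  node 1: ⊤
  node 2: ⊤

⊤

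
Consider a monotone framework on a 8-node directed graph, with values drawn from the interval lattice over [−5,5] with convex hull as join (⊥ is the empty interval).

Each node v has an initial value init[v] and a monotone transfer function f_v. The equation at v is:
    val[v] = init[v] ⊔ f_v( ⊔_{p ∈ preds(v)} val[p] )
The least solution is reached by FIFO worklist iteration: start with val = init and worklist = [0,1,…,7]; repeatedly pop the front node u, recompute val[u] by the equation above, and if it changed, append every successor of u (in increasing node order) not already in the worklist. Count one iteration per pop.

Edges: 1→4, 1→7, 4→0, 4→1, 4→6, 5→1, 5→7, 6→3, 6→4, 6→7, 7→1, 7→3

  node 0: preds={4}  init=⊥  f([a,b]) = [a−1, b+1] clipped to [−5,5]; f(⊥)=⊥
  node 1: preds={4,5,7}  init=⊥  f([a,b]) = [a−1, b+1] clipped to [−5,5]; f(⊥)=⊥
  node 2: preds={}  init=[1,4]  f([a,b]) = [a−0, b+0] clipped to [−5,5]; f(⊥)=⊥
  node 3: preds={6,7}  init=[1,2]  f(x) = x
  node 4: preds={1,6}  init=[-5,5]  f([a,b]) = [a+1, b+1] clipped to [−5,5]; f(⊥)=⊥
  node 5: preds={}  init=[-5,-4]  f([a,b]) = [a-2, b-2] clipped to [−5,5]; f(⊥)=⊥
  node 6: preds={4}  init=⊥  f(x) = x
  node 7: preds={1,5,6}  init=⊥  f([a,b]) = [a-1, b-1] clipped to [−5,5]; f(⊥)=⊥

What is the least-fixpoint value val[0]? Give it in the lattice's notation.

Trace (11 dequeues):
  [1] u=0 | in [-5,5] | out [-5,5] | prev ⊥ | push {}
  [2] u=1 | in [-5,5] | out [-5,5] | prev ⊥ | push {}
  [3] u=2 | in ⊥ | out [1,4] | ==
  [4] u=3 | in ⊥ | out [1,2] | ==
  [5] u=4 | in [-5,5] | out [-5,5] | ==
  [6] u=5 | in ⊥ | out [-5,-4] | ==
  [7] u=6 | in [-5,5] | out [-5,5] | prev ⊥ | push {3,4}
  [8] u=7 | in [-5,5] | out [-5,4] | prev ⊥ | push {1}
  [9] u=3 | in [-5,5] | out [-5,5] | prev [1,2] | push {}
  [10] u=4 | in [-5,5] | out [-5,5] | ==
  [11] u=1 | in [-5,5] | out [-5,5] | ==

Converged values:
  [0] [-5,5]
  [1] [-5,5]
  [2] [1,4]
  [3] [-5,5]
  [4] [-5,5]
  [5] [-5,-4]
  [6] [-5,5]
  [7] [-5,4]

[-5,5]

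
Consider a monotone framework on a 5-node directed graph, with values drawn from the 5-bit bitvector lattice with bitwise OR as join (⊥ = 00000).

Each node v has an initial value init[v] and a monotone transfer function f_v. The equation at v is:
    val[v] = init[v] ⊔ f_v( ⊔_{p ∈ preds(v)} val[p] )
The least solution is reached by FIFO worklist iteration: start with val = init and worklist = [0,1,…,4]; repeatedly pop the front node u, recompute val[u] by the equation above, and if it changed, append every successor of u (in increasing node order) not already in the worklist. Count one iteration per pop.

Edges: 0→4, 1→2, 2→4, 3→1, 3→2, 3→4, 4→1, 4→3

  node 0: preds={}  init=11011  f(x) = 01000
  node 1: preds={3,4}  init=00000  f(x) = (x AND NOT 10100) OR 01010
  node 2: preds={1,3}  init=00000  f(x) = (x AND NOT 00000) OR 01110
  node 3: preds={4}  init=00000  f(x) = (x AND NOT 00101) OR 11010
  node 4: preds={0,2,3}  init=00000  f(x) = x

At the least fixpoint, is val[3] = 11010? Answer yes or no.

yes

Trace (9 dequeues):
  [1] u=0 | in 00000 | out 11011 | ==
  [2] u=1 | in 00000 | out 01010 | prev 00000 | push {}
  [3] u=2 | in 01010 | out 01110 | prev 00000 | push {}
  [4] u=3 | in 00000 | out 11010 | prev 00000 | push {1,2}
  [5] u=4 | in 11111 | out 11111 | prev 00000 | push {3}
  [6] u=1 | in 11111 | out 01011 | prev 01010 | push {}
  [7] u=2 | in 11011 | out 11111 | prev 01110 | push {4}
  [8] u=3 | in 11111 | out 11010 | ==
  [9] u=4 | in 11111 | out 11111 | ==

Converged values:
  [0] 11011
  [1] 01011
  [2] 11111
  [3] 11010
  [4] 11111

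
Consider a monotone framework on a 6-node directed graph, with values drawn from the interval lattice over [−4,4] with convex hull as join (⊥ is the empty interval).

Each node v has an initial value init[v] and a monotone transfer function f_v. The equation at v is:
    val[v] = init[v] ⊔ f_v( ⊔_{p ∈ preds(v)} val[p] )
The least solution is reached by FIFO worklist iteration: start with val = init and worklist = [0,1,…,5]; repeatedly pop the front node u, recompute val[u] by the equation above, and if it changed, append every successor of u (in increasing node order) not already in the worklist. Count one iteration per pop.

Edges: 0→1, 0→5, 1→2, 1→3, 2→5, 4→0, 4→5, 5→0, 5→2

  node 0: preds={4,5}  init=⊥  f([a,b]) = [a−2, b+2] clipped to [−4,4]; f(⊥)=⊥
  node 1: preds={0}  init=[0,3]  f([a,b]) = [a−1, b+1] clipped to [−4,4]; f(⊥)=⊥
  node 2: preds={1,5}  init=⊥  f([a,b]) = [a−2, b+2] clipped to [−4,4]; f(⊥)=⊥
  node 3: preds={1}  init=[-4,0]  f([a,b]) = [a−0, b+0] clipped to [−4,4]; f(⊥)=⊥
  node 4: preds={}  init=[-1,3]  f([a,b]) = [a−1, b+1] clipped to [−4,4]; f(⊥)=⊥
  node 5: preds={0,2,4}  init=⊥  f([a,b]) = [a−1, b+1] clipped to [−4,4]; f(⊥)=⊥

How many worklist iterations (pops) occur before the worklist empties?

10

Trace (10 dequeues):
  [1] u=0 | in [-1,3] | out [-3,4] | prev ⊥ | push {}
  [2] u=1 | in [-3,4] | out [-4,4] | prev [0,3] | push {}
  [3] u=2 | in [-4,4] | out [-4,4] | prev ⊥ | push {}
  [4] u=3 | in [-4,4] | out [-4,4] | prev [-4,0] | push {}
  [5] u=4 | in ⊥ | out [-1,3] | ==
  [6] u=5 | in [-4,4] | out [-4,4] | prev ⊥ | push {0,2}
  [7] u=0 | in [-4,4] | out [-4,4] | prev [-3,4] | push {1,5}
  [8] u=2 | in [-4,4] | out [-4,4] | ==
  [9] u=1 | in [-4,4] | out [-4,4] | ==
  [10] u=5 | in [-4,4] | out [-4,4] | ==

Converged values:
  [0] [-4,4]
  [1] [-4,4]
  [2] [-4,4]
  [3] [-4,4]
  [4] [-1,3]
  [5] [-4,4]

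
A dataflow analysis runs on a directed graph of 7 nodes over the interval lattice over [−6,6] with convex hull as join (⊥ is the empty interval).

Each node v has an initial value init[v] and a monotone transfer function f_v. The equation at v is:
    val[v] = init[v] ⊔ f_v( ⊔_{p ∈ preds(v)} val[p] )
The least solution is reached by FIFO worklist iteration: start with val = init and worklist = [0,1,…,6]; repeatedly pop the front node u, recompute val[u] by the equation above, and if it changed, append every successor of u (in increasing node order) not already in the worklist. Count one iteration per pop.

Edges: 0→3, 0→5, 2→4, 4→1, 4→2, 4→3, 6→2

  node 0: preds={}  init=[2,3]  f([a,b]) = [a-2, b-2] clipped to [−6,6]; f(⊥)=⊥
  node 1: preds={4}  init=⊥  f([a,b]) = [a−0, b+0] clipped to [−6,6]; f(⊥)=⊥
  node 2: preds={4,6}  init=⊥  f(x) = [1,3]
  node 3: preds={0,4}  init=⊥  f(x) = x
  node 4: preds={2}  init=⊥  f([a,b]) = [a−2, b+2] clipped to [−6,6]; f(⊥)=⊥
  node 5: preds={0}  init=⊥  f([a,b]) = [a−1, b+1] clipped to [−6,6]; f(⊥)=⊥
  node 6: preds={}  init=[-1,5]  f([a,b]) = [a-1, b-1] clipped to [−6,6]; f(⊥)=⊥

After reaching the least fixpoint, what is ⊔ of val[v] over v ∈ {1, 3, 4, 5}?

[-1,5]

Worklist (10 pops):
  #1 pop 0: in=⊥ → [2,3] (no change)
  #2 pop 1: in=⊥ → ⊥ (no change)
  #3 pop 2: in=[-1,5] → [1,3] (was ⊥); enqueue []
  #4 pop 3: in=[2,3] → [2,3] (was ⊥); enqueue []
  #5 pop 4: in=[1,3] → [-1,5] (was ⊥); enqueue [1,2,3]
  #6 pop 5: in=[2,3] → [1,4] (was ⊥); enqueue []
  #7 pop 6: in=⊥ → [-1,5] (no change)
  #8 pop 1: in=[-1,5] → [-1,5] (was ⊥); enqueue []
  #9 pop 2: in=[-1,5] → [1,3] (no change)
  #10 pop 3: in=[-1,5] → [-1,5] (was [2,3]); enqueue []

Fixpoint:
  val[0] = [2,3]
  val[1] = [-1,5]
  val[2] = [1,3]
  val[3] = [-1,5]
  val[4] = [-1,5]
  val[5] = [1,4]
  val[6] = [-1,5]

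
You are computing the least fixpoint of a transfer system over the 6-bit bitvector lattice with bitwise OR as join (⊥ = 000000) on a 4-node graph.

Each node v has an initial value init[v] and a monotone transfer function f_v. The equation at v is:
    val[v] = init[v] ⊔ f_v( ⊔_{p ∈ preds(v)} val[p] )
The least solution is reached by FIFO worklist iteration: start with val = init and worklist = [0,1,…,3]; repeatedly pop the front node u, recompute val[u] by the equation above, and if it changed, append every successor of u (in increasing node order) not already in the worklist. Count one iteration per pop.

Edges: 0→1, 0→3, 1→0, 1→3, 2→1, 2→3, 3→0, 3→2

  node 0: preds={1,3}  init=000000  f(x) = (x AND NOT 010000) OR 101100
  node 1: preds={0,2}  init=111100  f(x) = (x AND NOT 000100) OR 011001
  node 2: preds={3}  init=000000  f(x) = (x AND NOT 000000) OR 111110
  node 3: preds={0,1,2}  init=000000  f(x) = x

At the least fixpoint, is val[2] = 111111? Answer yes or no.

Worklist (10 pops):
  #1 pop 0: in=111100 → 101100 (was 000000); enqueue []
  #2 pop 1: in=101100 → 111101 (was 111100); enqueue [0]
  #3 pop 2: in=000000 → 111110 (was 000000); enqueue [1]
  #4 pop 3: in=111111 → 111111 (was 000000); enqueue [2]
  #5 pop 0: in=111111 → 101111 (was 101100); enqueue [3]
  #6 pop 1: in=111111 → 111111 (was 111101); enqueue [0]
  #7 pop 2: in=111111 → 111111 (was 111110); enqueue [1]
  #8 pop 3: in=111111 → 111111 (no change)
  #9 pop 0: in=111111 → 101111 (no change)
  #10 pop 1: in=111111 → 111111 (no change)

Fixpoint:
  val[0] = 101111
  val[1] = 111111
  val[2] = 111111
  val[3] = 111111

yes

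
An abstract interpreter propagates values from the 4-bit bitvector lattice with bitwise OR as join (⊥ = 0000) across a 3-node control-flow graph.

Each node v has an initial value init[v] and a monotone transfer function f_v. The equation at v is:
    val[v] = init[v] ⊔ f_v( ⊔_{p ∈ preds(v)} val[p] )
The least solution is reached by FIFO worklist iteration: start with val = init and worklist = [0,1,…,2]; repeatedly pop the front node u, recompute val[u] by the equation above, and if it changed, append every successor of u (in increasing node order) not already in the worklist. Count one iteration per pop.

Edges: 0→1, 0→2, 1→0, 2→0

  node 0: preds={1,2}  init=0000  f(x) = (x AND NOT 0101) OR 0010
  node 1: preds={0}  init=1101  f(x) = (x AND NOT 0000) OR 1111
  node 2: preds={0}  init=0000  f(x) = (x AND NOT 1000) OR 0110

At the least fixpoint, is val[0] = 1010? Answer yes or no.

Worklist (4 pops):
  #1 pop 0: in=1101 → 1010 (was 0000); enqueue []
  #2 pop 1: in=1010 → 1111 (was 1101); enqueue [0]
  #3 pop 2: in=1010 → 0110 (was 0000); enqueue []
  #4 pop 0: in=1111 → 1010 (no change)

Fixpoint:
  val[0] = 1010
  val[1] = 1111
  val[2] = 0110

yes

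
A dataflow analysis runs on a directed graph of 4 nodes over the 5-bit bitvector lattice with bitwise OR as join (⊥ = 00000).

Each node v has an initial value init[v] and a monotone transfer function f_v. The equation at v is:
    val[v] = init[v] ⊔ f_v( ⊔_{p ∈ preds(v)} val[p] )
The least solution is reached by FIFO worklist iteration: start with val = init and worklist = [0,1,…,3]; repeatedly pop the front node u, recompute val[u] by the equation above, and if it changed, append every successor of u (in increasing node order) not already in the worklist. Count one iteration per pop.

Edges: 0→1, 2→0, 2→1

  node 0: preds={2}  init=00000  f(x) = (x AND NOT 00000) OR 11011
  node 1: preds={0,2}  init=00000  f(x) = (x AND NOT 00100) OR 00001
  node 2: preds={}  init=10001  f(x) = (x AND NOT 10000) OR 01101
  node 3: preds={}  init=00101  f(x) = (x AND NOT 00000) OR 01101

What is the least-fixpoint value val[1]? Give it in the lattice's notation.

11011

Trace (6 dequeues):
  [1] u=0 | in 10001 | out 11011 | prev 00000 | push {}
  [2] u=1 | in 11011 | out 11011 | prev 00000 | push {}
  [3] u=2 | in 00000 | out 11101 | prev 10001 | push {0,1}
  [4] u=3 | in 00000 | out 01101 | prev 00101 | push {}
  [5] u=0 | in 11101 | out 11111 | prev 11011 | push {}
  [6] u=1 | in 11111 | out 11011 | ==

Converged values:
  [0] 11111
  [1] 11011
  [2] 11101
  [3] 01101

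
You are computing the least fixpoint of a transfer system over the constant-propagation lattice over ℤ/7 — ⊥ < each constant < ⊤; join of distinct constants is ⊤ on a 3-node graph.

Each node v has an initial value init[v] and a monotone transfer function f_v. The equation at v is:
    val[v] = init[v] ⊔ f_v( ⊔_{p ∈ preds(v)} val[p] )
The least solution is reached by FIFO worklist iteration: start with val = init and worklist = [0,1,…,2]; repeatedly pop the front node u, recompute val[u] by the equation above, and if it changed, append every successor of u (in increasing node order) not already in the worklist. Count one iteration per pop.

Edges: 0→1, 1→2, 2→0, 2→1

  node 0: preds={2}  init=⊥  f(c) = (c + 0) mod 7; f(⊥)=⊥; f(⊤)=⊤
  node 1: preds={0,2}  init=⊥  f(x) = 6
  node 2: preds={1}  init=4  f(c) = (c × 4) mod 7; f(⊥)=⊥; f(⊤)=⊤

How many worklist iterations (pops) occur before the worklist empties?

Worklist (5 pops):
  #1 pop 0: in=4 → 4 (was ⊥); enqueue []
  #2 pop 1: in=4 → 6 (was ⊥); enqueue []
  #3 pop 2: in=6 → ⊤ (was 4); enqueue [0,1]
  #4 pop 0: in=⊤ → ⊤ (was 4); enqueue []
  #5 pop 1: in=⊤ → 6 (no change)

Fixpoint:
  val[0] = ⊤
  val[1] = 6
  val[2] = ⊤

5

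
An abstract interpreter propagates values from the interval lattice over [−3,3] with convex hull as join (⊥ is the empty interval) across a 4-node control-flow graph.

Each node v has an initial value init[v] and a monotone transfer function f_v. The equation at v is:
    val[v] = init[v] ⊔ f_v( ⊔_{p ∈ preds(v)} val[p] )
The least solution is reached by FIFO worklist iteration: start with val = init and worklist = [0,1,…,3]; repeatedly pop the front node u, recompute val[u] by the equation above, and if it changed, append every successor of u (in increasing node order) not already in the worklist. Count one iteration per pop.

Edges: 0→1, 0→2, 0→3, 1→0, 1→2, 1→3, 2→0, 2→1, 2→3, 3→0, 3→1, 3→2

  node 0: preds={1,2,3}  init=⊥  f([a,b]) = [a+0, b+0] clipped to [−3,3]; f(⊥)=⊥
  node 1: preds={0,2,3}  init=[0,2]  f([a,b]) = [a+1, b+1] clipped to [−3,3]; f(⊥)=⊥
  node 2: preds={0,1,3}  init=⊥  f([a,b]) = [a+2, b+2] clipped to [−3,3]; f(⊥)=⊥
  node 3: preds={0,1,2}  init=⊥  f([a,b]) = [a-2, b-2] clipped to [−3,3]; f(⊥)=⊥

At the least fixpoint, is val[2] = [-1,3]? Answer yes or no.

Iteration log — 14 steps:
  step 1. node 0  ⊔preds=[0,2]  new=[0,2]  old=⊥  +wl: 
  step 2. node 1  ⊔preds=[0,2]  new=[0,3]  old=[0,2]  +wl: 0
  step 3. node 2  ⊔preds=[0,3]  new=[2,3]  old=⊥  +wl: 1
  step 4. node 3  ⊔preds=[0,3]  new=[-2,1]  old=⊥  +wl: 2
  step 5. node 0  ⊔preds=[-2,3]  new=[-2,3]  old=[0,2]  +wl: 3
  step 6. node 1  ⊔preds=[-2,3]  new=[-1,3]  old=[0,3]  +wl: 0
  step 7. node 2  ⊔preds=[-2,3]  new=[0,3]  old=[2,3]  +wl: 1
  step 8. node 3  ⊔preds=[-2,3]  new=[-3,1]  old=[-2,1]  +wl: 2
  step 9. node 0  ⊔preds=[-3,3]  new=[-3,3]  old=[-2,3]  +wl: 3
  step 10. node 1  ⊔preds=[-3,3]  new=[-2,3]  old=[-1,3]  +wl: 0
  step 11. node 2  ⊔preds=[-3,3]  new=[-1,3]  old=[0,3]  +wl: 1
  step 12. node 3  ⊔preds=[-3,3]  new=[-3,1]  stable
  step 13. node 0  ⊔preds=[-3,3]  new=[-3,3]  stable
  step 14. node 1  ⊔preds=[-3,3]  new=[-2,3]  stable

Least fixpoint reached:
  node 0: [-3,3]
  node 1: [-2,3]
  node 2: [-1,3]
  node 3: [-3,1]

yes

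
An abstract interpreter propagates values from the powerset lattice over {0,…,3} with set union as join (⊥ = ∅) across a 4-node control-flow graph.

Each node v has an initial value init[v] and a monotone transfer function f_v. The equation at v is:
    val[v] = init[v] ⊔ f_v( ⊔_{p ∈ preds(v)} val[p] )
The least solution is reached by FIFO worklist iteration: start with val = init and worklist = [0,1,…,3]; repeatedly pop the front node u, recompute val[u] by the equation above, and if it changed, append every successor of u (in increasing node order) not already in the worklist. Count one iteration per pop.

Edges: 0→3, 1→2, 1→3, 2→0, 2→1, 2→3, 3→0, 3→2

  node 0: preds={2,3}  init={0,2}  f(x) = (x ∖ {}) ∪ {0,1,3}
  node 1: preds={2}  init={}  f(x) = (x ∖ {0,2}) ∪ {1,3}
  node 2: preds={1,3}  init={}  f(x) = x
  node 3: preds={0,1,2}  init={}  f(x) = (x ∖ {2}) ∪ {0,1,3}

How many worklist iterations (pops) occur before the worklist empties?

Trace (10 dequeues):
  [1] u=0 | in {} | out {0,1,2,3} | prev {0,2} | push {}
  [2] u=1 | in {} | out {1,3} | prev {} | push {}
  [3] u=2 | in {1,3} | out {1,3} | prev {} | push {0,1}
  [4] u=3 | in {0,1,2,3} | out {0,1,3} | prev {} | push {2}
  [5] u=0 | in {0,1,3} | out {0,1,2,3} | ==
  [6] u=1 | in {1,3} | out {1,3} | ==
  [7] u=2 | in {0,1,3} | out {0,1,3} | prev {1,3} | push {0,1,3}
  [8] u=0 | in {0,1,3} | out {0,1,2,3} | ==
  [9] u=1 | in {0,1,3} | out {1,3} | ==
  [10] u=3 | in {0,1,2,3} | out {0,1,3} | ==

Converged values:
  [0] {0,1,2,3}
  [1] {1,3}
  [2] {0,1,3}
  [3] {0,1,3}

10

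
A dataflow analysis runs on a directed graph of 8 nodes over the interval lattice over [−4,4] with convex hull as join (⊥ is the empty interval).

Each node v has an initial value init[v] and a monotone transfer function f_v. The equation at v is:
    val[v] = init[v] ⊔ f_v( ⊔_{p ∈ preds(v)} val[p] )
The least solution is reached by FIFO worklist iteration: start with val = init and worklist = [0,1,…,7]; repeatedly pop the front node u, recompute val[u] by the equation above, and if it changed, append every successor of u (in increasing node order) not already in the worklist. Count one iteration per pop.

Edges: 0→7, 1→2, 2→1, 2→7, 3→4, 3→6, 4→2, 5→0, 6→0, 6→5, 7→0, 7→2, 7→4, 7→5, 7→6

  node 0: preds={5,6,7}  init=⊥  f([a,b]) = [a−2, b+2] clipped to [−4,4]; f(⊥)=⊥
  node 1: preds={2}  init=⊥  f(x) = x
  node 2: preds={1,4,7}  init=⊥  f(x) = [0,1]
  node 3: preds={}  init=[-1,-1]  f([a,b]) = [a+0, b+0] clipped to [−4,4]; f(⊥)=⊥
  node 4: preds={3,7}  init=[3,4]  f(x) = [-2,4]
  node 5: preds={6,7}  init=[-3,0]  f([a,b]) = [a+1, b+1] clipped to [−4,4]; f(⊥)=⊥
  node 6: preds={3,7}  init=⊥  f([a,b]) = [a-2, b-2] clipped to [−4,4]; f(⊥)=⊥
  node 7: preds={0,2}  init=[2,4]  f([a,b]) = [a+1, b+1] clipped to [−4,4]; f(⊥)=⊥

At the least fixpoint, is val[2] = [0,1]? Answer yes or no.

yes

Iteration log — 16 steps:
  step 1. node 0  ⊔preds=[-3,4]  new=[-4,4]  old=⊥  +wl: 
  step 2. node 1  ⊔preds=⊥  new=⊥  stable
  step 3. node 2  ⊔preds=[2,4]  new=[0,1]  old=⊥  +wl: 1
  step 4. node 3  ⊔preds=⊥  new=[-1,-1]  stable
  step 5. node 4  ⊔preds=[-1,4]  new=[-2,4]  old=[3,4]  +wl: 2
  step 6. node 5  ⊔preds=[2,4]  new=[-3,4]  old=[-3,0]  +wl: 0
  step 7. node 6  ⊔preds=[-1,4]  new=[-3,2]  old=⊥  +wl: 5
  step 8. node 7  ⊔preds=[-4,4]  new=[-3,4]  old=[2,4]  +wl: 4,6
  step 9. node 1  ⊔preds=[0,1]  new=[0,1]  old=⊥  +wl: 
  step 10. node 2  ⊔preds=[-3,4]  new=[0,1]  stable
  step 11. node 0  ⊔preds=[-3,4]  new=[-4,4]  stable
  step 12. node 5  ⊔preds=[-3,4]  new=[-3,4]  stable
  step 13. node 4  ⊔preds=[-3,4]  new=[-2,4]  stable
  step 14. node 6  ⊔preds=[-3,4]  new=[-4,2]  old=[-3,2]  +wl: 0,5
  step 15. node 0  ⊔preds=[-4,4]  new=[-4,4]  stable
  step 16. node 5  ⊔preds=[-4,4]  new=[-3,4]  stable

Least fixpoint reached:
  node 0: [-4,4]
  node 1: [0,1]
  node 2: [0,1]
  node 3: [-1,-1]
  node 4: [-2,4]
  node 5: [-3,4]
  node 6: [-4,2]
  node 7: [-3,4]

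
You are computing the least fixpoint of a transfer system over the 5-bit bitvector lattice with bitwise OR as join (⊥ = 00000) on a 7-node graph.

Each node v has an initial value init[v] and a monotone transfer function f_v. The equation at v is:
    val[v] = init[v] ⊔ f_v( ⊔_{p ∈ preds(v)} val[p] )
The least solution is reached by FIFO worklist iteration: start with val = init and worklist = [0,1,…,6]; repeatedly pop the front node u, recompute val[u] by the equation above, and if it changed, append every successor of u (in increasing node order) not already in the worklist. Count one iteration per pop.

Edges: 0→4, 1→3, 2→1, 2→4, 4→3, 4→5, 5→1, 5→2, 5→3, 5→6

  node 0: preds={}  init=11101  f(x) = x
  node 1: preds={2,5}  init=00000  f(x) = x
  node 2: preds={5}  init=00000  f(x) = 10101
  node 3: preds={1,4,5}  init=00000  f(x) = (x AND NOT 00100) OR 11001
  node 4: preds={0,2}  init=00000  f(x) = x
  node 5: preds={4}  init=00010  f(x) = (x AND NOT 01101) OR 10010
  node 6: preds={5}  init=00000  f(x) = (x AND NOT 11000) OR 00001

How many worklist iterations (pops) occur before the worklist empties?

Trace (10 dequeues):
  [1] u=0 | in 00000 | out 11101 | ==
  [2] u=1 | in 00010 | out 00010 | prev 00000 | push {}
  [3] u=2 | in 00010 | out 10101 | prev 00000 | push {1}
  [4] u=3 | in 00010 | out 11011 | prev 00000 | push {}
  [5] u=4 | in 11101 | out 11101 | prev 00000 | push {3}
  [6] u=5 | in 11101 | out 10010 | prev 00010 | push {2}
  [7] u=6 | in 10010 | out 00011 | prev 00000 | push {}
  [8] u=1 | in 10111 | out 10111 | prev 00010 | push {}
  [9] u=3 | in 11111 | out 11011 | ==
  [10] u=2 | in 10010 | out 10101 | ==

Converged values:
  [0] 11101
  [1] 10111
  [2] 10101
  [3] 11011
  [4] 11101
  [5] 10010
  [6] 00011

10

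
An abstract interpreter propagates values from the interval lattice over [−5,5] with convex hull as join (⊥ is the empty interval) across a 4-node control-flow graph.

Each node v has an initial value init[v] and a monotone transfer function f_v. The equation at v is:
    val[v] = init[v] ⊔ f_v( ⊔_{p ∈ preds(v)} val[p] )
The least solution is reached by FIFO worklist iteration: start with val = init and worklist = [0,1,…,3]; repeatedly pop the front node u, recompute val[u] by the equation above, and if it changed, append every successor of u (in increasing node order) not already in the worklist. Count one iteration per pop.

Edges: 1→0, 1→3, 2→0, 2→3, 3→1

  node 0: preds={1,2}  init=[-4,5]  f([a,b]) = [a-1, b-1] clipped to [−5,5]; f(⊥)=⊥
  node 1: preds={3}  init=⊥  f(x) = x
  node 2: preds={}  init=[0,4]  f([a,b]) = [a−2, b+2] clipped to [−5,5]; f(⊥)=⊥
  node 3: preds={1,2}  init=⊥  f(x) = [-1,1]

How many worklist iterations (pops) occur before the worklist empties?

7

Iteration log — 7 steps:
  step 1. node 0  ⊔preds=[0,4]  new=[-4,5]  stable
  step 2. node 1  ⊔preds=⊥  new=⊥  stable
  step 3. node 2  ⊔preds=⊥  new=[0,4]  stable
  step 4. node 3  ⊔preds=[0,4]  new=[-1,1]  old=⊥  +wl: 1
  step 5. node 1  ⊔preds=[-1,1]  new=[-1,1]  old=⊥  +wl: 0,3
  step 6. node 0  ⊔preds=[-1,4]  new=[-4,5]  stable
  step 7. node 3  ⊔preds=[-1,4]  new=[-1,1]  stable

Least fixpoint reached:
  node 0: [-4,5]
  node 1: [-1,1]
  node 2: [0,4]
  node 3: [-1,1]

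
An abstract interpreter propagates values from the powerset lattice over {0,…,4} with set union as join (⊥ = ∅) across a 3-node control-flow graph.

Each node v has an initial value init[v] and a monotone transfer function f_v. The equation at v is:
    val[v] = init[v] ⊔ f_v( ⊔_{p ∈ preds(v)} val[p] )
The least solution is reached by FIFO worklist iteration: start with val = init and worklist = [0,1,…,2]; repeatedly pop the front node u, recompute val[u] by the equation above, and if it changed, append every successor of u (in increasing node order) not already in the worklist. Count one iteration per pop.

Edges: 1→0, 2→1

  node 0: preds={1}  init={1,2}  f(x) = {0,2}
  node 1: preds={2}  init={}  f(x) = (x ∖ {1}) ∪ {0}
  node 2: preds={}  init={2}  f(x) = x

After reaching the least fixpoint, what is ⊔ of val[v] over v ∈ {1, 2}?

Worklist (4 pops):
  #1 pop 0: in={} → {0,1,2} (was {1,2}); enqueue []
  #2 pop 1: in={2} → {0,2} (was {}); enqueue [0]
  #3 pop 2: in={} → {2} (no change)
  #4 pop 0: in={0,2} → {0,1,2} (no change)

Fixpoint:
  val[0] = {0,1,2}
  val[1] = {0,2}
  val[2] = {2}

{0,2}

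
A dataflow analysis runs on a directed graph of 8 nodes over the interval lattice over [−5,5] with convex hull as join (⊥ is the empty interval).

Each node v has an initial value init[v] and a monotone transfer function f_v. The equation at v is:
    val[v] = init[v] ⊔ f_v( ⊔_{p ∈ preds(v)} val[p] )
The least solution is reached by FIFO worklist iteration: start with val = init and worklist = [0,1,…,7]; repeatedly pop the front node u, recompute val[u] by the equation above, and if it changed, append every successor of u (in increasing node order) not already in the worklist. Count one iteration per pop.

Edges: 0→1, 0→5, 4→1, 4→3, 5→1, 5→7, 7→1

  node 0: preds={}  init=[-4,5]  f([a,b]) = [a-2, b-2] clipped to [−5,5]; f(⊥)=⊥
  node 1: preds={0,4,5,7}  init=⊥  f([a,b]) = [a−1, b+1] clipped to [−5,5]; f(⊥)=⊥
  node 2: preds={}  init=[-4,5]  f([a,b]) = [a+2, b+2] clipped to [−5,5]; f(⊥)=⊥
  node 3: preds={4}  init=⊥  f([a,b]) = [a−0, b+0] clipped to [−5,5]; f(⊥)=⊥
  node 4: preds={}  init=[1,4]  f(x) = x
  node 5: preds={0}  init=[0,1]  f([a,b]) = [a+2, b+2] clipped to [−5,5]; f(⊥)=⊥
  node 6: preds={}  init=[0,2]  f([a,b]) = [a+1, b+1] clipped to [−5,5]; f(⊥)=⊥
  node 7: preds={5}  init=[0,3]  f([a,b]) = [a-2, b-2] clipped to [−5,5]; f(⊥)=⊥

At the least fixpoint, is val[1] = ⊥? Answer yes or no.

Iteration log — 9 steps:
  step 1. node 0  ⊔preds=⊥  new=[-4,5]  stable
  step 2. node 1  ⊔preds=[-4,5]  new=[-5,5]  old=⊥  +wl: 
  step 3. node 2  ⊔preds=⊥  new=[-4,5]  stable
  step 4. node 3  ⊔preds=[1,4]  new=[1,4]  old=⊥  +wl: 
  step 5. node 4  ⊔preds=⊥  new=[1,4]  stable
  step 6. node 5  ⊔preds=[-4,5]  new=[-2,5]  old=[0,1]  +wl: 1
  step 7. node 6  ⊔preds=⊥  new=[0,2]  stable
  step 8. node 7  ⊔preds=[-2,5]  new=[-4,3]  old=[0,3]  +wl: 
  step 9. node 1  ⊔preds=[-4,5]  new=[-5,5]  stable

Least fixpoint reached:
  node 0: [-4,5]
  node 1: [-5,5]
  node 2: [-4,5]
  node 3: [1,4]
  node 4: [1,4]
  node 5: [-2,5]
  node 6: [0,2]
  node 7: [-4,3]

no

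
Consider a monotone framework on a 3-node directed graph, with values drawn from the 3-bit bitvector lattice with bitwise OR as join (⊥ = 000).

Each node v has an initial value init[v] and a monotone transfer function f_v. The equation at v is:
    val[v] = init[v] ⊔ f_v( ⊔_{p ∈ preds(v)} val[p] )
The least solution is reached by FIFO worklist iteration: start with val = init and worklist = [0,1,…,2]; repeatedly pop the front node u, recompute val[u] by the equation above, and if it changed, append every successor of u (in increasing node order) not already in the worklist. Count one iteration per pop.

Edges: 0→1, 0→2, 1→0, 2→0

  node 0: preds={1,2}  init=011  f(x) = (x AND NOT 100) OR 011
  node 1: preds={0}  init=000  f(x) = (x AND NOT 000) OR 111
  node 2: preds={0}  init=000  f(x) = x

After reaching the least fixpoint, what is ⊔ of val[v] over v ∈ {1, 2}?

111

Worklist (4 pops):
  #1 pop 0: in=000 → 011 (no change)
  #2 pop 1: in=011 → 111 (was 000); enqueue [0]
  #3 pop 2: in=011 → 011 (was 000); enqueue []
  #4 pop 0: in=111 → 011 (no change)

Fixpoint:
  val[0] = 011
  val[1] = 111
  val[2] = 011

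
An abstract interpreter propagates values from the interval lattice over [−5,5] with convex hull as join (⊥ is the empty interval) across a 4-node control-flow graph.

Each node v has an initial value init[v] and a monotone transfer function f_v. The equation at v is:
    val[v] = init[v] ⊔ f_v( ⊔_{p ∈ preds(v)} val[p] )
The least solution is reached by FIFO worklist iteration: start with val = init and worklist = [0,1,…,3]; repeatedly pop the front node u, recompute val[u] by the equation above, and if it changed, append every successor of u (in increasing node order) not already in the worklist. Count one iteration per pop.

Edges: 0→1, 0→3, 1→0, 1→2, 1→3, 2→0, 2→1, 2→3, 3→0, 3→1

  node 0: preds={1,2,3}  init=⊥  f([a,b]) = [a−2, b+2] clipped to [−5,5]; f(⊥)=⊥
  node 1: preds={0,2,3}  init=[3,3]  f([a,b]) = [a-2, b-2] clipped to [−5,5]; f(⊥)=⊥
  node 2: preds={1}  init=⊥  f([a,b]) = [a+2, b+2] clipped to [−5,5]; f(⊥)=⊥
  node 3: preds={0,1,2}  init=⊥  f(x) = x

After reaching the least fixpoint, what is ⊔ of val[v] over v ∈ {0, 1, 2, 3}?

Worklist (12 pops):
  #1 pop 0: in=[3,3] → [1,5] (was ⊥); enqueue []
  #2 pop 1: in=[1,5] → [-1,3] (was [3,3]); enqueue [0]
  #3 pop 2: in=[-1,3] → [1,5] (was ⊥); enqueue [1]
  #4 pop 3: in=[-1,5] → [-1,5] (was ⊥); enqueue []
  #5 pop 0: in=[-1,5] → [-3,5] (was [1,5]); enqueue [3]
  #6 pop 1: in=[-3,5] → [-5,3] (was [-1,3]); enqueue [0,2]
  #7 pop 3: in=[-5,5] → [-5,5] (was [-1,5]); enqueue [1]
  #8 pop 0: in=[-5,5] → [-5,5] (was [-3,5]); enqueue [3]
  #9 pop 2: in=[-5,3] → [-3,5] (was [1,5]); enqueue [0]
  #10 pop 1: in=[-5,5] → [-5,3] (no change)
  #11 pop 3: in=[-5,5] → [-5,5] (no change)
  #12 pop 0: in=[-5,5] → [-5,5] (no change)

Fixpoint:
  val[0] = [-5,5]
  val[1] = [-5,3]
  val[2] = [-3,5]
  val[3] = [-5,5]

[-5,5]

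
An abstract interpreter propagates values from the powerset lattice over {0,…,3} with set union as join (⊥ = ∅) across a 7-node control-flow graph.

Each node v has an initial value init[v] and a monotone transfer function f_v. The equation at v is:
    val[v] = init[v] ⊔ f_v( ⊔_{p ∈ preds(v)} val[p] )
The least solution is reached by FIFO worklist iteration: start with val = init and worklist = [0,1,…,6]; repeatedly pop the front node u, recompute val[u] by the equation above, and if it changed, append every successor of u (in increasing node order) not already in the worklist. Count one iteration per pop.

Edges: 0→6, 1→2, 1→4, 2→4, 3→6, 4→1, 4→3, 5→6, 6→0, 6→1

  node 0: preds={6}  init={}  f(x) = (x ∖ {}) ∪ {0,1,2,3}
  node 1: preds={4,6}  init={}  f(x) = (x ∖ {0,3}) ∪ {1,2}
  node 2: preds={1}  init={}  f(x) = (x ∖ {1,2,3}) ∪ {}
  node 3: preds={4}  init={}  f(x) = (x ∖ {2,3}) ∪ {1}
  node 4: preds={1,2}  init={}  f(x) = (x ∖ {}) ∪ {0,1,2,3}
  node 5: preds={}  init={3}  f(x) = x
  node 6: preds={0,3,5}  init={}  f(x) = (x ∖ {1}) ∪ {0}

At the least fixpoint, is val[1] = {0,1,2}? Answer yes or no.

Iteration log — 11 steps:
  step 1. node 0  ⊔preds={}  new={0,1,2,3}  old={}  +wl: 
  step 2. node 1  ⊔preds={}  new={1,2}  old={}  +wl: 
  step 3. node 2  ⊔preds={1,2}  new={}  stable
  step 4. node 3  ⊔preds={}  new={1}  old={}  +wl: 
  step 5. node 4  ⊔preds={1,2}  new={0,1,2,3}  old={}  +wl: 1,3
  step 6. node 5  ⊔preds={}  new={3}  stable
  step 7. node 6  ⊔preds={0,1,2,3}  new={0,2,3}  old={}  +wl: 0
  step 8. node 1  ⊔preds={0,1,2,3}  new={1,2}  stable
  step 9. node 3  ⊔preds={0,1,2,3}  new={0,1}  old={1}  +wl: 6
  step 10. node 0  ⊔preds={0,2,3}  new={0,1,2,3}  stable
  step 11. node 6  ⊔preds={0,1,2,3}  new={0,2,3}  stable

Least fixpoint reached:
  node 0: {0,1,2,3}
  node 1: {1,2}
  node 2: {}
  node 3: {0,1}
  node 4: {0,1,2,3}
  node 5: {3}
  node 6: {0,2,3}

no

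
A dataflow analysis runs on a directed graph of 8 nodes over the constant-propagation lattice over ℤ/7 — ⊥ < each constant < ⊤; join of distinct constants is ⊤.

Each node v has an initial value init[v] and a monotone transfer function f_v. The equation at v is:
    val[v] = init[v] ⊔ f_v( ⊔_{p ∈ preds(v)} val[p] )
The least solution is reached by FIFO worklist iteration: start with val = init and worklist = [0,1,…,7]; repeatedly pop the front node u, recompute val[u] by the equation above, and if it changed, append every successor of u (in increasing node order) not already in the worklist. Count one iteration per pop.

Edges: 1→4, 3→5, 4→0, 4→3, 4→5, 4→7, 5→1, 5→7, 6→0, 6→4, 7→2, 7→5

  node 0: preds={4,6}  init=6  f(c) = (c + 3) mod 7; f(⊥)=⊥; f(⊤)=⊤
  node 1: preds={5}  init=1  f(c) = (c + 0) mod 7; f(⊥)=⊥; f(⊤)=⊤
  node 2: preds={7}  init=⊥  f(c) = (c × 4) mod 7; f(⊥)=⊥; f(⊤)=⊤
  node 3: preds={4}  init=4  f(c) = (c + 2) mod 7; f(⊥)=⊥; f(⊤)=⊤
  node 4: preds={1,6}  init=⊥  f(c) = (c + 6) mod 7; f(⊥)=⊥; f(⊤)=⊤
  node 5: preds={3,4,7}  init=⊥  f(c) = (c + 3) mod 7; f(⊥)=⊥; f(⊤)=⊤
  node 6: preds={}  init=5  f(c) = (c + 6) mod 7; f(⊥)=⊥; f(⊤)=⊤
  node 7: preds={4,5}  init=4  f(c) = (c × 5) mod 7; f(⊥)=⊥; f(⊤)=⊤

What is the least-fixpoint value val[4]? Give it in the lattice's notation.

Iteration log — 14 steps:
  step 1. node 0  ⊔preds=5  new=⊤  old=6  +wl: 
  step 2. node 1  ⊔preds=⊥  new=1  stable
  step 3. node 2  ⊔preds=4  new=2  old=⊥  +wl: 
  step 4. node 3  ⊔preds=⊥  new=4  stable
  step 5. node 4  ⊔preds=⊤  new=⊤  old=⊥  +wl: 0,3
  step 6. node 5  ⊔preds=⊤  new=⊤  old=⊥  +wl: 1
  step 7. node 6  ⊔preds=⊥  new=5  stable
  step 8. node 7  ⊔preds=⊤  new=⊤  old=4  +wl: 2,5
  step 9. node 0  ⊔preds=⊤  new=⊤  stable
  step 10. node 3  ⊔preds=⊤  new=⊤  old=4  +wl: 
  step 11. node 1  ⊔preds=⊤  new=⊤  old=1  +wl: 4
  step 12. node 2  ⊔preds=⊤  new=⊤  old=2  +wl: 
  step 13. node 5  ⊔preds=⊤  new=⊤  stable
  step 14. node 4  ⊔preds=⊤  new=⊤  stable

Least fixpoint reached:
  node 0: ⊤
  node 1: ⊤
  node 2: ⊤
  node 3: ⊤
  node 4: ⊤
  node 5: ⊤
  node 6: 5
  node 7: ⊤

⊤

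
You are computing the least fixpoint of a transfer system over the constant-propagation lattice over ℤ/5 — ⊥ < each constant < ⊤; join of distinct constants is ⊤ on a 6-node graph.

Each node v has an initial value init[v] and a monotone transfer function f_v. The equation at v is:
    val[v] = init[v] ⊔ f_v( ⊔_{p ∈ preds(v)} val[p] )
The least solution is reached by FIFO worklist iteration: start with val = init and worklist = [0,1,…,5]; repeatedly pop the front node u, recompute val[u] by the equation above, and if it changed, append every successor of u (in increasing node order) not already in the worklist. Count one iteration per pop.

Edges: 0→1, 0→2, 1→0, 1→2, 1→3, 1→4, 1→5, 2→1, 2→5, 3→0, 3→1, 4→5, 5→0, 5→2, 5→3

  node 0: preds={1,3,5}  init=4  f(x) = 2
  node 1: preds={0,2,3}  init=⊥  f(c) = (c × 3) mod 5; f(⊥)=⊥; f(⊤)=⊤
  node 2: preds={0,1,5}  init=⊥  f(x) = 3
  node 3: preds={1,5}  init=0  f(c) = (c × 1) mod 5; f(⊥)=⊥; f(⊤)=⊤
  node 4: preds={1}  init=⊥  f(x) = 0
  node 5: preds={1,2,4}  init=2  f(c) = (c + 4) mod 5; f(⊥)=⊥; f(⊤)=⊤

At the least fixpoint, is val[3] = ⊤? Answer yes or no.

yes

Iteration log — 10 steps:
  step 1. node 0  ⊔preds=⊤  new=⊤  old=4  +wl: 
  step 2. node 1  ⊔preds=⊤  new=⊤  old=⊥  +wl: 0
  step 3. node 2  ⊔preds=⊤  new=3  old=⊥  +wl: 1
  step 4. node 3  ⊔preds=⊤  new=⊤  old=0  +wl: 
  step 5. node 4  ⊔preds=⊤  new=0  old=⊥  +wl: 
  step 6. node 5  ⊔preds=⊤  new=⊤  old=2  +wl: 2,3
  step 7. node 0  ⊔preds=⊤  new=⊤  stable
  step 8. node 1  ⊔preds=⊤  new=⊤  stable
  step 9. node 2  ⊔preds=⊤  new=3  stable
  step 10. node 3  ⊔preds=⊤  new=⊤  stable

Least fixpoint reached:
  node 0: ⊤
  node 1: ⊤
  node 2: 3
  node 3: ⊤
  node 4: 0
  node 5: ⊤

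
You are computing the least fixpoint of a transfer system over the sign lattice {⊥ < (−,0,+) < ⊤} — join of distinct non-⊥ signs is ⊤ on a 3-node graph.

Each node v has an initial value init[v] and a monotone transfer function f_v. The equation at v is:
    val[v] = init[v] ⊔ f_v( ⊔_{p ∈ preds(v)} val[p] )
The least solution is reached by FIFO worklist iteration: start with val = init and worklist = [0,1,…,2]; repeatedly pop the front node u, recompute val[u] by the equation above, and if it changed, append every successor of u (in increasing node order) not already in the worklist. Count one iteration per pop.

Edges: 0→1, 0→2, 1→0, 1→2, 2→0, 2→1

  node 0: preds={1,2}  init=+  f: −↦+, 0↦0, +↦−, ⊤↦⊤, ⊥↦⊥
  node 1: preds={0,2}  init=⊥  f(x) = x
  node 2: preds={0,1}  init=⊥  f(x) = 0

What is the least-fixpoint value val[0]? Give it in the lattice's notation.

Trace (7 dequeues):
  [1] u=0 | in ⊥ | out + | ==
  [2] u=1 | in + | out + | prev ⊥ | push {0}
  [3] u=2 | in + | out 0 | prev ⊥ | push {1}
  [4] u=0 | in ⊤ | out ⊤ | prev + | push {2}
  [5] u=1 | in ⊤ | out ⊤ | prev + | push {0}
  [6] u=2 | in ⊤ | out 0 | ==
  [7] u=0 | in ⊤ | out ⊤ | ==

Converged values:
  [0] ⊤
  [1] ⊤
  [2] 0

⊤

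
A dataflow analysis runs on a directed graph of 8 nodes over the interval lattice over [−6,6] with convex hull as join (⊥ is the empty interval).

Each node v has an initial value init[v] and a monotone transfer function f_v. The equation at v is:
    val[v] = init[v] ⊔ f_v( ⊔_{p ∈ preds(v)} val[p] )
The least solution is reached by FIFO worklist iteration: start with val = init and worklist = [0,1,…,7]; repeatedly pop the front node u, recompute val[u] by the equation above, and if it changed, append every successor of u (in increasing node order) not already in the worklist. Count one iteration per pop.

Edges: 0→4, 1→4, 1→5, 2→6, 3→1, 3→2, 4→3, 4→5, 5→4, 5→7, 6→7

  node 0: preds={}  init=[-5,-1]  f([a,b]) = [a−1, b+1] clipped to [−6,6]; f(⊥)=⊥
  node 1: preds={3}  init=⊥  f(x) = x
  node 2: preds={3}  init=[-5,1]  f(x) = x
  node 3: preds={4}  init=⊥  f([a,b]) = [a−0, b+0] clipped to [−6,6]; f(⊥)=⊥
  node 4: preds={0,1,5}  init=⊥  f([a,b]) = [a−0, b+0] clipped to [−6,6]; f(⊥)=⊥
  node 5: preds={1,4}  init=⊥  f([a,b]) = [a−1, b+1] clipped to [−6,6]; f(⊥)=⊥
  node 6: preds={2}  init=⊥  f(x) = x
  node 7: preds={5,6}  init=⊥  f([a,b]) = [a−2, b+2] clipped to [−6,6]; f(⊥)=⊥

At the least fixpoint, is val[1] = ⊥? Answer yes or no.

no

Worklist (63 pops):
  #1 pop 0: in=⊥ → [-5,-1] (no change)
  #2 pop 1: in=⊥ → ⊥ (no change)
  #3 pop 2: in=⊥ → [-5,1] (no change)
  #4 pop 3: in=⊥ → ⊥ (no change)
  #5 pop 4: in=[-5,-1] → [-5,-1] (was ⊥); enqueue [3]
  #6 pop 5: in=[-5,-1] → [-6,0] (was ⊥); enqueue [4]
  #7 pop 6: in=[-5,1] → [-5,1] (was ⊥); enqueue []
  #8 pop 7: in=[-6,1] → [-6,3] (was ⊥); enqueue []
  #9 pop 3: in=[-5,-1] → [-5,-1] (was ⊥); enqueue [1,2]
  #10 pop 4: in=[-6,0] → [-6,0] (was [-5,-1]); enqueue [3,5]
  #11 pop 1: in=[-5,-1] → [-5,-1] (was ⊥); enqueue [4]
  #12 pop 2: in=[-5,-1] → [-5,1] (no change)
  #13 pop 3: in=[-6,0] → [-6,0] (was [-5,-1]); enqueue [1,2]
  #14 pop 5: in=[-6,0] → [-6,1] (was [-6,0]); enqueue [7]
  #15 pop 4: in=[-6,1] → [-6,1] (was [-6,0]); enqueue [3,5]
  #16 pop 1: in=[-6,0] → [-6,0] (was [-5,-1]); enqueue [4]
  #17 pop 2: in=[-6,0] → [-6,1] (was [-5,1]); enqueue [6]
  #18 pop 7: in=[-6,1] → [-6,3] (no change)
  #19 pop 3: in=[-6,1] → [-6,1] (was [-6,0]); enqueue [1,2]
  #20 pop 5: in=[-6,1] → [-6,2] (was [-6,1]); enqueue [7]
  #21 pop 4: in=[-6,2] → [-6,2] (was [-6,1]); enqueue [3,5]
  #22 pop 6: in=[-6,1] → [-6,1] (was [-5,1]); enqueue []
  #23 pop 1: in=[-6,1] → [-6,1] (was [-6,0]); enqueue [4]
  #24 pop 2: in=[-6,1] → [-6,1] (no change)
  #25 pop 7: in=[-6,2] → [-6,4] (was [-6,3]); enqueue []
  #26 pop 3: in=[-6,2] → [-6,2] (was [-6,1]); enqueue [1,2]
  #27 pop 5: in=[-6,2] → [-6,3] (was [-6,2]); enqueue [7]
  #28 pop 4: in=[-6,3] → [-6,3] (was [-6,2]); enqueue [3,5]
  #29 pop 1: in=[-6,2] → [-6,2] (was [-6,1]); enqueue [4]
  #30 pop 2: in=[-6,2] → [-6,2] (was [-6,1]); enqueue [6]
  #31 pop 7: in=[-6,3] → [-6,5] (was [-6,4]); enqueue []
  #32 pop 3: in=[-6,3] → [-6,3] (was [-6,2]); enqueue [1,2]
  #33 pop 5: in=[-6,3] → [-6,4] (was [-6,3]); enqueue [7]
  #34 pop 4: in=[-6,4] → [-6,4] (was [-6,3]); enqueue [3,5]
  #35 pop 6: in=[-6,2] → [-6,2] (was [-6,1]); enqueue []
  #36 pop 1: in=[-6,3] → [-6,3] (was [-6,2]); enqueue [4]
  #37 pop 2: in=[-6,3] → [-6,3] (was [-6,2]); enqueue [6]
  #38 pop 7: in=[-6,4] → [-6,6] (was [-6,5]); enqueue []
  #39 pop 3: in=[-6,4] → [-6,4] (was [-6,3]); enqueue [1,2]
  #40 pop 5: in=[-6,4] → [-6,5] (was [-6,4]); enqueue [7]
  #41 pop 4: in=[-6,5] → [-6,5] (was [-6,4]); enqueue [3,5]
  #42 pop 6: in=[-6,3] → [-6,3] (was [-6,2]); enqueue []
  #43 pop 1: in=[-6,4] → [-6,4] (was [-6,3]); enqueue [4]
  #44 pop 2: in=[-6,4] → [-6,4] (was [-6,3]); enqueue [6]
  #45 pop 7: in=[-6,5] → [-6,6] (no change)
  #46 pop 3: in=[-6,5] → [-6,5] (was [-6,4]); enqueue [1,2]
  #47 pop 5: in=[-6,5] → [-6,6] (was [-6,5]); enqueue [7]
  #48 pop 4: in=[-6,6] → [-6,6] (was [-6,5]); enqueue [3,5]
  #49 pop 6: in=[-6,4] → [-6,4] (was [-6,3]); enqueue []
  #50 pop 1: in=[-6,5] → [-6,5] (was [-6,4]); enqueue [4]
  #51 pop 2: in=[-6,5] → [-6,5] (was [-6,4]); enqueue [6]
  #52 pop 7: in=[-6,6] → [-6,6] (no change)
  #53 pop 3: in=[-6,6] → [-6,6] (was [-6,5]); enqueue [1,2]
  #54 pop 5: in=[-6,6] → [-6,6] (no change)
  #55 pop 4: in=[-6,6] → [-6,6] (no change)
  #56 pop 6: in=[-6,5] → [-6,5] (was [-6,4]); enqueue [7]
  #57 pop 1: in=[-6,6] → [-6,6] (was [-6,5]); enqueue [4,5]
  #58 pop 2: in=[-6,6] → [-6,6] (was [-6,5]); enqueue [6]
  #59 pop 7: in=[-6,6] → [-6,6] (no change)
  #60 pop 4: in=[-6,6] → [-6,6] (no change)
  #61 pop 5: in=[-6,6] → [-6,6] (no change)
  #62 pop 6: in=[-6,6] → [-6,6] (was [-6,5]); enqueue [7]
  #63 pop 7: in=[-6,6] → [-6,6] (no change)

Fixpoint:
  val[0] = [-5,-1]
  val[1] = [-6,6]
  val[2] = [-6,6]
  val[3] = [-6,6]
  val[4] = [-6,6]
  val[5] = [-6,6]
  val[6] = [-6,6]
  val[7] = [-6,6]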